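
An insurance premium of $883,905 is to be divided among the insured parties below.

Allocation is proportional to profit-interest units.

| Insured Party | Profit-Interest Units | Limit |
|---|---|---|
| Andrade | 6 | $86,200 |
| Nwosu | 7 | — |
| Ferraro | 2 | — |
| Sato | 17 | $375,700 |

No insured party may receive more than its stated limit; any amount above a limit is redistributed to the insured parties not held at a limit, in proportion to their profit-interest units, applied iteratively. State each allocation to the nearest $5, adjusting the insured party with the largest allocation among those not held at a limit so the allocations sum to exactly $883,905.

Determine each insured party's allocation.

Combined profit-interest units = 32.
Pro-rata shares before constraints: Andrade 165,732.19; Nwosu 193,354.22; Ferraro 55,244.06; Sato 469,574.53.
Cap binds for Andrade ($86,200), Sato ($375,700); remaining pool $422,005 reallocated over remaining profit-interest units 9.
Shares after redistribution: Nwosu 328,226.11 → $328,225; Ferraro 93,778.89 → $93,780.

Andrade: $86,200 | Nwosu: $328,225 | Ferraro: $93,780 | Sato: $375,700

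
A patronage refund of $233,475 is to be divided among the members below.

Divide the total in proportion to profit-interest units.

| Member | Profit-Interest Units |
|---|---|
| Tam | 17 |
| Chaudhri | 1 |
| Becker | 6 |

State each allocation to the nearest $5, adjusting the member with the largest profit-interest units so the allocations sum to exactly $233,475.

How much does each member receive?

Tam: $165,375 | Chaudhri: $9,730 | Becker: $58,370

Profit-interest units total: 24.
Proportional shares: Tam 17/24 × $233,475 = 165,378.12; Chaudhri 1/24 × $233,475 = 9,728.12; Becker 6/24 × $233,475 = 58,368.75.
At nearest $5: Tam $165,380; Chaudhri $9,730; Becker $58,370. Sum = $233,480.
Difference $233,475 − $233,480 = −$5 applied to largest profit-interest units (Tam): Tam becomes $165,375.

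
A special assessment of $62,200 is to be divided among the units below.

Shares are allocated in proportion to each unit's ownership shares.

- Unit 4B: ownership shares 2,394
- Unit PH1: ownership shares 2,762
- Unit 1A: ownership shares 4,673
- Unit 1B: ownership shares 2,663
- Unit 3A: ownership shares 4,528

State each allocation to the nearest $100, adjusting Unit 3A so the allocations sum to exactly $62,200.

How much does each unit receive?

Unit 4B: $8,700; Unit PH1: $10,100; Unit 1A: $17,100; Unit 1B: $9,700; Unit 3A: $16,600

Ownership shares total: 17,020.
Unrounded shares: Unit 4B 2,394/17,020 × $62,200 = 8,748.93; Unit PH1 2,762/17,020 × $62,200 = 10,093.80; Unit 1A 4,673/17,020 × $62,200 = 17,077.59; Unit 1B 2,663/17,020 × $62,200 = 9,732.00; Unit 3A 4,528/17,020 × $62,200 = 16,547.69.
After rounding ($100): Unit 4B $8,700; Unit PH1 $10,100; Unit 1A $17,100; Unit 1B $9,700; Unit 3A $16,500. Sum = $62,100.
Difference $62,200 − $62,100 = +$100 applied to Unit 3A: Unit 3A becomes $16,600.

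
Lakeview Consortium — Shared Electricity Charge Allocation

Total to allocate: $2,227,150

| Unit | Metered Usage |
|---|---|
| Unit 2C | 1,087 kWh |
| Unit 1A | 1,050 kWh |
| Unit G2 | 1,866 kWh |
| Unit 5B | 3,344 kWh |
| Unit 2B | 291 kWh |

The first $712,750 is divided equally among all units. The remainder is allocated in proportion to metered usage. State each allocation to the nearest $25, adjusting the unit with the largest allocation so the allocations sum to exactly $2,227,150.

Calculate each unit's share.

Unit 2C: $358,075 | Unit 1A: $350,725 | Unit G2: $512,525 | Unit 5B: $805,575 | Unit 2B: $200,250

First tranche $712,750 split equally: $142,550 each.
Remainder $1,514,400 by metered usage (total 7,638): Unit 2C 215,521.45 → $215,525; Unit 1A 208,185.39 → $208,175; Unit G2 369,975.18 → $369,975; Unit 5B 663,020.90 → $663,025; Unit 2B 57,697.09 → $57,700.
Totals: Unit 2C $142,550 + $215,525 = $358,075; Unit 1A $142,550 + $208,175 = $350,725; Unit G2 $142,550 + $369,975 = $512,525; Unit 5B $142,550 + $663,025 = $805,575; Unit 2B $142,550 + $57,700 = $200,250.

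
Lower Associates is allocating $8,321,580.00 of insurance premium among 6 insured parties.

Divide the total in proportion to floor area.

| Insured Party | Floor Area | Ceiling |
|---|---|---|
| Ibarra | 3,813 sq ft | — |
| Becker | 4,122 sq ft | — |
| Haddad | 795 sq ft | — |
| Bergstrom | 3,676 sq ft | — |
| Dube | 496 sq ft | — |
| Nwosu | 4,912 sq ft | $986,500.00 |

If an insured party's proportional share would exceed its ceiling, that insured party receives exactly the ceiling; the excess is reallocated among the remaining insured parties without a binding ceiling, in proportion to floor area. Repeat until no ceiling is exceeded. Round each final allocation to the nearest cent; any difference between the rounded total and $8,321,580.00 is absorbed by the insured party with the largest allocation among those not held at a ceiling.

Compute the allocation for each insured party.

Ibarra: $2,167,777.09 · Becker: $2,343,450.62 · Haddad: $451,975.55 · Bergstrom: $2,089,889.48 · Dube: $281,987.26 · Nwosu: $986,500.00

Sum of floor area: 17,814.
Unconstrained shares: Ibarra 1,781,193.6982; Becker 1,925,539.0569; Haddad 371,373.9811; Bergstrom 1,717,195.9178; Dube 231,699.9933; Nwosu 2,294,577.3526.
Cap binds for Nwosu ($986,500.00); balance $7,335,080.00 reallocated over remaining floor area 12,902.
Redistributed shares: Ibarra 2,167,777.0919 → $2,167,777.09; Becker 2,343,450.6092 → $2,343,450.61; Haddad 451,975.5542 → $451,975.55; Bergstrom 2,089,889.4807 → $2,089,889.48; Dube 281,987.2640 → $281,987.26.
Rounding difference +$0.01 applied to Becker → $2,343,450.62.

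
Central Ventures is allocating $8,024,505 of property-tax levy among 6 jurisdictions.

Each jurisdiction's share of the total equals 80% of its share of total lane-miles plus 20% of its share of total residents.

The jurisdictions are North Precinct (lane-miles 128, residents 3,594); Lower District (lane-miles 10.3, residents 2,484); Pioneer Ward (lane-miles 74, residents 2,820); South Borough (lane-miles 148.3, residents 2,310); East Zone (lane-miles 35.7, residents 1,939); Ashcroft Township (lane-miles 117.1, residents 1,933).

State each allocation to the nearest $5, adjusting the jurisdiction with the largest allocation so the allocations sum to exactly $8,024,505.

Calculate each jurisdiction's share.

North Precinct: $1,983,020 · Lower District: $393,155 · Pioneer Ward: $1,225,425 · South Borough: $2,100,200 · East Zone: $652,755 · Ashcroft Township: $1,669,950

Totals — lane-miles 513.4, residents 15,080.
Combined weights (80% lane-miles + 20% residents): North Precinct 0.2471; Lower District 0.0490; Pioneer Ward 0.1527; South Borough 0.2617; East Zone 0.0813; Ashcroft Township 0.2081.
Unrounded shares: North Precinct 1,983,018.88; Lower District 393,153.89; Pioneer Ward 1,225,424.01; South Borough 2,100,201.35; East Zone 652,755.92; Ashcroft Township 1,669,950.96.
After rounding ($5): North Precinct $1,983,020; Lower District $393,155; Pioneer Ward $1,225,425; South Borough $2,100,200; East Zone $652,755; Ashcroft Township $1,669,950. Sum = $8,024,505.
Sum already equals the total — no adjustment.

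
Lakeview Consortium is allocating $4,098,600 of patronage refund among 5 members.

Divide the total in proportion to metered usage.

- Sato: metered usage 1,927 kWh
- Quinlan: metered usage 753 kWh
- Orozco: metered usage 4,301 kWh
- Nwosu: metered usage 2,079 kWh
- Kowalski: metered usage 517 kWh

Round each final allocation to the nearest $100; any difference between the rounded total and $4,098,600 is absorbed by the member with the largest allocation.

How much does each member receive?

Sato: $824,700 | Quinlan: $322,300 | Orozco: $1,840,600 | Nwosu: $889,700 | Kowalski: $221,300

Sum of metered usage: 9,577.
Pro-rata amounts: Sato 1,927/9,577 × $4,098,600 = 824,684.37; Quinlan 753/9,577 × $4,098,600 = 322,256.01; Orozco 4,301/9,577 × $4,098,600 = 1,840,668.12; Nwosu 2,079/9,577 × $4,098,600 = 889,734.72; Kowalski 517/9,577 × $4,098,600 = 221,256.78.
At nearest $100: Sato $824,700; Quinlan $322,300; Orozco $1,840,700; Nwosu $889,700; Kowalski $221,300. Sum = $4,098,700.
Difference $4,098,600 − $4,098,700 = −$100 applied to largest allocation (Orozco): Orozco becomes $1,840,600.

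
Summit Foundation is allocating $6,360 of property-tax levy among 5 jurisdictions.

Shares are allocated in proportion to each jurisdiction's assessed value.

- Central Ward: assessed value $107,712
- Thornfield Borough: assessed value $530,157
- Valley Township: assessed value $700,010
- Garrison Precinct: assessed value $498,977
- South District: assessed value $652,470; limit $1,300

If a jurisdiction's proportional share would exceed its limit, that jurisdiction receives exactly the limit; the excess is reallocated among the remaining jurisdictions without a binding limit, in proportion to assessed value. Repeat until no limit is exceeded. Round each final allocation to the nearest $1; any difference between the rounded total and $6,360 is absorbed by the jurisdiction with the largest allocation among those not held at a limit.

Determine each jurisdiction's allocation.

Sum of assessed value: 2,489,326.
Unconstrained shares: Central Ward 275.19; Thornfield Borough 1,354.503; Valley Township 1,788.46; Garrison Precinct 1,274.84; South District 1,667.00.
Capped: South District ($1,300); remaining pool $5,060 reallocated over remaining assessed value 1,836,856.
Shares after redistribution: Central Ward 296.71 → $297; Thornfield Borough 1,460.43 → $1,460; Valley Township 1,928.32 → $1,928; Garrison Precinct 1,374.54 → $1,375.

Central Ward: $297; Thornfield Borough: $1,460; Valley Township: $1,928; Garrison Precinct: $1,375; South District: $1,300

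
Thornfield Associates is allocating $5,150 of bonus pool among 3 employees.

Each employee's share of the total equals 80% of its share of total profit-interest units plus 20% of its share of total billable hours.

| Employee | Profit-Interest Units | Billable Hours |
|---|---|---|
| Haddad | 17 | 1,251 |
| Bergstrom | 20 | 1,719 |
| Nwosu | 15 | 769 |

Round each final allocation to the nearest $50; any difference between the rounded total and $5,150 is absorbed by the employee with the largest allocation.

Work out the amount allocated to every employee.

Haddad: $1,700 | Bergstrom: $2,050 | Nwosu: $1,400

Totals — profit-interest units 52, billable hours 3,739.
Blended shares (80% profit-interest units + 20% billable hours): Haddad 0.3285; Bergstrom 0.3996; Nwosu 0.2719.
Proportional shares: Haddad 1,691.54; Bergstrom 2,058.16; Nwosu 1,400.30.
After rounding ($50): Haddad $1,700; Bergstrom $2,050; Nwosu $1,400. Sum = $5,150.
Sum already equals the total — no adjustment.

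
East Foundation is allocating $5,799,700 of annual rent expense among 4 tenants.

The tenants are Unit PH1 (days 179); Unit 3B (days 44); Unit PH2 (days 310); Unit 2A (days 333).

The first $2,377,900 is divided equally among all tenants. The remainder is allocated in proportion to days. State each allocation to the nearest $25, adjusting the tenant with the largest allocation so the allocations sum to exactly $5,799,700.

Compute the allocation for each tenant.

First tranche $2,377,900 split equally: $594,475 each.
Remainder $3,421,800 by days (total 866): Unit PH1 707,277.37 → $707,275; Unit 3B 173,855.89 → $173,850; Unit PH2 1,224,893.76 → $1,224,900; Unit 2A 1,315,772.98 → $1,315,775.
Totals: Unit PH1 $594,475 + $707,275 = $1,301,750; Unit 3B $594,475 + $173,850 = $768,325; Unit PH2 $594,475 + $1,224,900 = $1,819,375; Unit 2A $594,475 + $1,315,775 = $1,910,250.

Unit PH1: $1,301,750; Unit 3B: $768,325; Unit PH2: $1,819,375; Unit 2A: $1,910,250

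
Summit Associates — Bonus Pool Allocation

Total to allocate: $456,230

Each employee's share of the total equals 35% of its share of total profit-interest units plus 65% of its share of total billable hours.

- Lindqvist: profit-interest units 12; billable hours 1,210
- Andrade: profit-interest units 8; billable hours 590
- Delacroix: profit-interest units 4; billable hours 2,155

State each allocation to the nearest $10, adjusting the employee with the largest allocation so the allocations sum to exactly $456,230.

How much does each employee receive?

Lindqvist: $170,570 · Andrade: $97,470 · Delacroix: $188,190

Totals — profit-interest units 24, billable hours 3,955.
Combined weights (35% profit-interest units + 65% billable hours): Lindqvist 0.3739; Andrade 0.2136; Delacroix 0.4125.
Unrounded shares: Lindqvist 170,567.15; Andrade 97,465.57; Delacroix 188,197.28.
Rounded to nearest $10: Lindqvist $170,570; Andrade $97,470; Delacroix $188,200. Sum = $456,240.
Difference $456,230 − $456,240 = −$10 applied to largest allocation (Delacroix): Delacroix becomes $188,190.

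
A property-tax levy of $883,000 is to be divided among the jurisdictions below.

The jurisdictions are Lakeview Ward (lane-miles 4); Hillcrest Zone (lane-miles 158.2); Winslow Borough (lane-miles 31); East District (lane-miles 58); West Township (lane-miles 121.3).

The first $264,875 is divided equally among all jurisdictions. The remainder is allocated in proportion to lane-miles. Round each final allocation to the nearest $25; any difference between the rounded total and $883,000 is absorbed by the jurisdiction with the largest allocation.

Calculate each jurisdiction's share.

First tranche $264,875 split equally: $52,975 each.
Remainder $618,125 by lane-miles (total 372.5): Lakeview Ward 6,637.58 → $6,650; Hillcrest Zone 262,516.44 → $262,525; Winslow Borough 51,441.28 → $51,450; East District 96,244.97 → $96,250; West Township 201,284.73 → $201,275.
Rounding difference −$25 on remainder applied to Hillcrest Zone.
Totals: Lakeview Ward $52,975 + $6,650 = $59,625; Hillcrest Zone $52,975 + $262,500 = $315,475; Winslow Borough $52,975 + $51,450 = $104,425; East District $52,975 + $96,250 = $149,225; West Township $52,975 + $201,275 = $254,250.

Lakeview Ward: $59,625 | Hillcrest Zone: $315,475 | Winslow Borough: $104,425 | East District: $149,225 | West Township: $254,250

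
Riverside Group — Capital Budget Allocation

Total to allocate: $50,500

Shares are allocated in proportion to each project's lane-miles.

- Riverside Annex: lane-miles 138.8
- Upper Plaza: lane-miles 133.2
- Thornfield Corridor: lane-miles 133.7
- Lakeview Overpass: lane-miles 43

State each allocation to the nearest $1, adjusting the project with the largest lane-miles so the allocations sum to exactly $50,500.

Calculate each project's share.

Combined lane-miles = 448.7.
Unrounded shares: Riverside Annex 138.8/448.7 × $50,500 = 15,621.57; Upper Plaza 133.2/448.7 × $50,500 = 14,991.31; Thornfield Corridor 133.7/448.7 × $50,500 = 15,047.58; Lakeview Overpass 43/448.7 × $50,500 = 4,839.54.
After rounding ($1): Riverside Annex $15,622; Upper Plaza $14,991; Thornfield Corridor $15,048; Lakeview Overpass $4,840. Sum = $50,501.
Difference $50,500 − $50,501 = −$1 applied to largest lane-miles (Riverside Annex): Riverside Annex becomes $15,621.

Riverside Annex: $15,621 | Upper Plaza: $14,991 | Thornfield Corridor: $15,048 | Lakeview Overpass: $4,840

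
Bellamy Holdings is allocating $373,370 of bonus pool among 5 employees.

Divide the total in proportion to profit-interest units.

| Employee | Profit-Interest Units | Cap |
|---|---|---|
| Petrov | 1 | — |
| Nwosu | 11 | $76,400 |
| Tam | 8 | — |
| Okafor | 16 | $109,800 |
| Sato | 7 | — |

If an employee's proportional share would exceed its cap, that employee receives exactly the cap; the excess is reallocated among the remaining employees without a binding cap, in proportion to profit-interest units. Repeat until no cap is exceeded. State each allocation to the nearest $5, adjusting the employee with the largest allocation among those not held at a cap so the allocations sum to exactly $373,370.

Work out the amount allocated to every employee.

Sum of profit-interest units: 43.
Pro-rata shares before constraints: Petrov 8,683.02; Nwosu 95,513.26; Tam 69,464.19; Okafor 138,928.37; Sato 60,781.16.
Capped: Nwosu ($76,400), Okafor ($109,800); residual $187,170 reallocated over remaining profit-interest units 16.
Shares after redistribution: Petrov 11,698.12 → $11,700; Tam 93,585.00 → $93,585; Sato 81,886.88 → $81,885.

Petrov: $11,700 | Nwosu: $76,400 | Tam: $93,585 | Okafor: $109,800 | Sato: $81,885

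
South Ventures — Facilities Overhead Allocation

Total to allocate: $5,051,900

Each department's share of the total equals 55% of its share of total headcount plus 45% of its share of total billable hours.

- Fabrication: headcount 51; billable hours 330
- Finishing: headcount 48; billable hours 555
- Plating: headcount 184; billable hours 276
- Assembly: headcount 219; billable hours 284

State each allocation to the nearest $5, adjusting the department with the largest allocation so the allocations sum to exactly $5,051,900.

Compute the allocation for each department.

Fabrication: $801,455 · Finishing: $1,138,835 · Plating: $1,452,650 · Assembly: $1,658,960

Totals — headcount 502, billable hours 1,445.
Blended shares (55% headcount + 45% billable hours): Fabrication 0.1586; Finishing 0.2254; Plating 0.2875; Assembly 0.3284.
Unrounded shares: Fabrication 801,456.96; Finishing 1,138,834.72; Plating 1,452,649.51; Assembly 1,658,958.81.
After rounding ($5): Fabrication $801,455; Finishing $1,138,835; Plating $1,452,650; Assembly $1,658,960. Sum = $5,051,900.
No rounding difference to absorb.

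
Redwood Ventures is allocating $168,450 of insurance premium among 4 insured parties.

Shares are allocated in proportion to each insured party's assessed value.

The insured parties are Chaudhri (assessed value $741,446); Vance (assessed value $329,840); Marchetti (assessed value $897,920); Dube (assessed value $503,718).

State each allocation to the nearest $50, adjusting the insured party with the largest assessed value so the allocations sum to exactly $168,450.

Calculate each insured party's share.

Chaudhri: $50,500 · Vance: $22,450 · Marchetti: $61,200 · Dube: $34,300

Total assessed value = 2,472,924.
Raw shares: Chaudhri 741,446/2,472,924 × $168,450 = 50,505.63; Vance 329,840/2,472,924 × $168,450 = 22,467.96; Marchetti 897,920/2,472,924 × $168,450 = 61,164.28; Dube 503,718/2,472,924 × $168,450 = 34,312.13.
Rounded to nearest $50: Chaudhri $50,500; Vance $22,450; Marchetti $61,150; Dube $34,300. Sum = $168,400.
Difference $168,450 − $168,400 = +$50 applied to largest assessed value (Marchetti): Marchetti becomes $61,200.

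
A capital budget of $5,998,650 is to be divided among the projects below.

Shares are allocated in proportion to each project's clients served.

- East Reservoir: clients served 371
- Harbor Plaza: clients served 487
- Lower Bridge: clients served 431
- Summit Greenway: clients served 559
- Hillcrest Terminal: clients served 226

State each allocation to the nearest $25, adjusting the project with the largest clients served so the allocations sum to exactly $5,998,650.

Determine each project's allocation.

East Reservoir: $1,073,050 | Harbor Plaza: $1,408,550 | Lower Bridge: $1,246,575 | Summit Greenway: $1,616,825 | Hillcrest Terminal: $653,650

Total clients served = 371 + 487 + 431 + 559 + 226 = 2,074.
Unrounded shares: East Reservoir 1,073,046.84; Harbor Plaza 1,408,554.75; Lower Bridge 1,246,585.41; Summit Greenway 1,616,801.04; Hillcrest Terminal 653,661.96.
At nearest $25: East Reservoir $1,073,050; Harbor Plaza $1,408,550; Lower Bridge $1,246,575; Summit Greenway $1,616,800; Hillcrest Terminal $653,650. Sum = $5,998,625.
Difference $5,998,650 − $5,998,625 = +$25 applied to largest clients served (Summit Greenway): Summit Greenway becomes $1,616,825.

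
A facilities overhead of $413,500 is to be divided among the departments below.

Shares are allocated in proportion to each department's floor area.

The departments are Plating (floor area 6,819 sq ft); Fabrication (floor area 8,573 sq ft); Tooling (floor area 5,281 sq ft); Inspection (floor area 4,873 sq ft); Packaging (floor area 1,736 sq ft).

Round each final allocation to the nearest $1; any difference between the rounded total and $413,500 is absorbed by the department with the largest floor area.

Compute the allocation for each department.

Sum of floor area: 6,819 + 8,573 + 5,281 + 4,873 + 1,736 = 27,282.
Proportional shares: Plating 103,352.27; Fabrication 129,936.79; Tooling 80,041.55; Inspection 73,857.69; Packaging 26,311.71.
Rounded to nearest $1: Plating $103,352; Fabrication $129,937; Tooling $80,042; Inspection $73,858; Packaging $26,312. Sum = $413,501.
Difference $413,500 − $413,501 = −$1 applied to largest floor area (Fabrication): Fabrication becomes $129,936.

Plating: $103,352; Fabrication: $129,936; Tooling: $80,042; Inspection: $73,858; Packaging: $26,312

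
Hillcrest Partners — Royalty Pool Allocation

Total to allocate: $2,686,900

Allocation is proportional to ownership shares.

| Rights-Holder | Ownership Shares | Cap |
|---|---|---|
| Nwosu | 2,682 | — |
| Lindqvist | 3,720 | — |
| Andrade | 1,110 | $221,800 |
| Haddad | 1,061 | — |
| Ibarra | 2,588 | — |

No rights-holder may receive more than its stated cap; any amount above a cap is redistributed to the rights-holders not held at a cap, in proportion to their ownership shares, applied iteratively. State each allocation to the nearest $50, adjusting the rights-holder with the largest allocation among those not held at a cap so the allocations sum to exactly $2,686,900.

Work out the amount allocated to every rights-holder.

Ownership shares total: 11,161.
Unconstrained shares: Nwosu 645,664.89; Lindqvist 895,553.09; Andrade 267,221.49; Haddad 255,425.22; Ibarra 623,035.32.
Capped: Andrade ($221,800); residual $2,465,100 reallocated over remaining ownership shares 10,051.
Shares after redistribution: Nwosu 657,785.12 → $657,800; Lindqvist 912,364.14 → $912,350; Haddad 260,219.99 → $260,200; Ibarra 634,730.75 → $634,750.

Nwosu: $657,800 · Lindqvist: $912,350 · Andrade: $221,800 · Haddad: $260,200 · Ibarra: $634,750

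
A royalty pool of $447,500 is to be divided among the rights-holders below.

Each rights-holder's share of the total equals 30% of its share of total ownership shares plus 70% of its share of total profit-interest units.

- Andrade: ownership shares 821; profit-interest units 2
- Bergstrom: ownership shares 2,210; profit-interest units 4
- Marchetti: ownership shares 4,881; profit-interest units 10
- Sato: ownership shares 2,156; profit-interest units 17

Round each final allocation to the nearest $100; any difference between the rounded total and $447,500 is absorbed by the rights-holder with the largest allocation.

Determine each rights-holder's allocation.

Andrade: $29,900 · Bergstrom: $67,400 · Marchetti: $160,000 · Sato: $190,200

Ownership shares total 10,068; profit-interest units total 33.
Blended shares (30% ownership shares + 70% profit-interest units): Andrade 0.0669; Bergstrom 0.1507; Marchetti 0.3576; Sato 0.4248.
Unrounded shares: Andrade 29,932.33; Bergstrom 67,438.56; Marchetti 160,009.09; Sato 190,120.02.
Rounded to nearest $100: Andrade $29,900; Bergstrom $67,400; Marchetti $160,000; Sato $190,100. Sum = $447,400.
Difference $447,500 − $447,400 = +$100 applied to largest allocation (Sato): Sato becomes $190,200.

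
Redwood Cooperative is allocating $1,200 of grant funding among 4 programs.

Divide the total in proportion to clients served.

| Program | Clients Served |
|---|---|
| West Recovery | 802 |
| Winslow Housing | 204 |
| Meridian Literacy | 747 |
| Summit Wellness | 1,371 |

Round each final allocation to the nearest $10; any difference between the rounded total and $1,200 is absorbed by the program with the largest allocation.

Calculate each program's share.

West Recovery: $310 · Winslow Housing: $80 · Meridian Literacy: $290 · Summit Wellness: $520

Clients served total: 3,124.
Proportional shares: West Recovery 802/3,124 × $1,200 = 308.07; Winslow Housing 204/3,124 × $1,200 = 78.36; Meridian Literacy 747/3,124 × $1,200 = 286.94; Summit Wellness 1,371/3,124 × $1,200 = 526.63.
After rounding ($10): West Recovery $310; Winslow Housing $80; Meridian Literacy $290; Summit Wellness $530. Sum = $1,210.
Difference $1,200 − $1,210 = −$10 applied to largest allocation (Summit Wellness): Summit Wellness becomes $520.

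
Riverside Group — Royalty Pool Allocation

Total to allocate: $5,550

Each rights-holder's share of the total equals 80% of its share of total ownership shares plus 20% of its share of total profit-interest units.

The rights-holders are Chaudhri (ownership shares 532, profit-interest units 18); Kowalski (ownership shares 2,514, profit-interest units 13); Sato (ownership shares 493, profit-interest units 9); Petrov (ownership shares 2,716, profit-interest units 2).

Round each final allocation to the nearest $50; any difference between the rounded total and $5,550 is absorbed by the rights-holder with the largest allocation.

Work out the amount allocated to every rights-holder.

Chaudhri: $850 · Kowalski: $2,100 · Sato: $600 · Petrov: $2,000

Ownership shares total 6,255; profit-interest units total 42.
Combined weights (80% ownership shares + 20% profit-interest units): Chaudhri 0.1538; Kowalski 0.3834; Sato 0.1059; Petrov 0.3569.
Pro-rata amounts: Chaudhri 853.34; Kowalski 2,128.09; Sato 587.80; Petrov 1,980.76.
At nearest $50: Chaudhri $850; Kowalski $2,150; Sato $600; Petrov $2,000. Sum = $5,600.
Difference $5,550 − $5,600 = −$50 applied to largest allocation (Kowalski): Kowalski becomes $2,100.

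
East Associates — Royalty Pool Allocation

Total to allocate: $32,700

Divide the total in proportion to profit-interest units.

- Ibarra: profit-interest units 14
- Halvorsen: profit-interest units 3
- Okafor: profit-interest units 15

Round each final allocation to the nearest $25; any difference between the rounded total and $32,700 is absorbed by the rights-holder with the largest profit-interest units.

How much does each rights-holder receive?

Total profit-interest units = 14 + 3 + 15 = 32.
Pro-rata amounts: Ibarra 14,306.25; Halvorsen 3,065.62; Okafor 15,328.12.
At nearest $25: Ibarra $14,300; Halvorsen $3,075; Okafor $15,325. Sum = $32,700.
No rounding difference to absorb.

Ibarra: $14,300; Halvorsen: $3,075; Okafor: $15,325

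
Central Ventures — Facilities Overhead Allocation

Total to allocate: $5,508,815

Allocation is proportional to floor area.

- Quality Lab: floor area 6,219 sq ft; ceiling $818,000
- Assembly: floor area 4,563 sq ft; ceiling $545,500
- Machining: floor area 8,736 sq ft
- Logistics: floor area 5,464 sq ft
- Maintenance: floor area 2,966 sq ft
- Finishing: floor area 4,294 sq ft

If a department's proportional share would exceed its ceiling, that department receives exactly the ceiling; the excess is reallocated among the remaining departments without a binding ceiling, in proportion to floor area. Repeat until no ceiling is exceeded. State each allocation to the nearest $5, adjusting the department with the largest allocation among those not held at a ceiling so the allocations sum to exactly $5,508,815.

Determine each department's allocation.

Combined floor area = 32,242.
Proportional shares (ignoring caps): Quality Lab 1,062,568.09; Assembly 779,626.66; Machining 1,492,618.57; Logistics 933,570.04; Maintenance 506,765.87; Finishing 733,665.77.
Cap binds for Quality Lab ($818,000), Assembly ($545,500); balance $4,145,315 reallocated over remaining floor area 21,460.
Remaining shares: Machining 1,687,487.04 → $1,687,485; Logistics 1,055,452.06 → $1,055,450; Maintenance 572,926.57 → $572,925; Finishing 829,449.33 → $829,450.
Rounding difference +$5 applied to Machining → $1,687,490.

Quality Lab: $818,000 | Assembly: $545,500 | Machining: $1,687,490 | Logistics: $1,055,450 | Maintenance: $572,925 | Finishing: $829,450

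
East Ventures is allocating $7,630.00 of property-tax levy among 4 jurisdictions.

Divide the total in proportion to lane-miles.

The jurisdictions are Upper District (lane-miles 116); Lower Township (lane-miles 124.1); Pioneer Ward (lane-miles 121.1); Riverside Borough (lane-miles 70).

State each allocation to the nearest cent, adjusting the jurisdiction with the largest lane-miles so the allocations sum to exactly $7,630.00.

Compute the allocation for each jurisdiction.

Upper District: $2,052.60; Lower Township: $2,195.92; Pioneer Ward: $2,142.84; Riverside Borough: $1,238.64

Combined lane-miles = 116 + 124.1 + 121.1 + 70 = 431.2.
Unrounded shares: Upper District 2,052.5974; Lower Township 2,195.9253; Pioneer Ward 2,142.8409; Riverside Borough 1,238.6364.
After rounding (cent): Upper District $2,052.60; Lower Township $2,195.93; Pioneer Ward $2,142.84; Riverside Borough $1,238.64. Sum = $7,630.01.
Difference $7,630.00 − $7,630.01 = −$0.01 applied to largest lane-miles (Lower Township): Lower Township becomes $2,195.92.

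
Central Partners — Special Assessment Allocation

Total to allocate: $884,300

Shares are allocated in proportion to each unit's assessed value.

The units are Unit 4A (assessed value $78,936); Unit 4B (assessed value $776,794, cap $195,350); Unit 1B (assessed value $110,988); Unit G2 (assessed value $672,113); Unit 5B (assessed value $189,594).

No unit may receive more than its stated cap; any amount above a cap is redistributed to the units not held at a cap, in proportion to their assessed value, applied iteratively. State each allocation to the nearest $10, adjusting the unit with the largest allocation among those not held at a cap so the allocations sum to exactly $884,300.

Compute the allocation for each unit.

Assessed value total: 1,828,425.
Proportional shares (ignoring caps): Unit 4A 38,176.63; Unit 4B 375,688.88; Unit 1B 53,678.27; Unit G2 325,060.93; Unit 5B 91,695.30.
Capped: Unit 4B ($195,350); balance $688,950 reallocated over remaining assessed value 1,051,631.
Shares after redistribution: Unit 4A 51,712.97 → $51,710; Unit 1B 72,711.04 → $72,710; Unit G2 440,318.18 → $440,320; Unit 5B 124,207.81 → $124,210.

Unit 4A: $51,710; Unit 4B: $195,350; Unit 1B: $72,710; Unit G2: $440,320; Unit 5B: $124,210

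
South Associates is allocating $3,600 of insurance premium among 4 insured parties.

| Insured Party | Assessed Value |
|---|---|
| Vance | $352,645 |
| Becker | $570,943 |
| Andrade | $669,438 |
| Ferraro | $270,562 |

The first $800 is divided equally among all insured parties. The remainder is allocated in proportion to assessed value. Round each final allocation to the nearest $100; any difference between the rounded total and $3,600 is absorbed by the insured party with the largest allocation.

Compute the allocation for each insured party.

Equal tier: $800 ÷ 4 = $200 apiece.
Remainder $2,800 by assessed value (total 1,863,588): Vance 529.84 → $500; Becker 857.83 → $900; Andrade 1,005.82 → $1,000; Ferraro 406.51 → $400.
Totals: Vance $200 + $500 = $700; Becker $200 + $900 = $1,100; Andrade $200 + $1,000 = $1,200; Ferraro $200 + $400 = $600.

Vance: $700 | Becker: $1,100 | Andrade: $1,200 | Ferraro: $600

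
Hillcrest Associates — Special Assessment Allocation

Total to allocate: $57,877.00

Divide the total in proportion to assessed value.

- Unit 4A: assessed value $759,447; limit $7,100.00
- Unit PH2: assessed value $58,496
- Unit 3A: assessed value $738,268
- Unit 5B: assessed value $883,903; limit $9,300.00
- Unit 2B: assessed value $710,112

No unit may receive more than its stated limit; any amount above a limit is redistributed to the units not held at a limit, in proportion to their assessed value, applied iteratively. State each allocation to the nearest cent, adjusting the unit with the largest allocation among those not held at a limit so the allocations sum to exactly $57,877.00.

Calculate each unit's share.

Assessed value total: 3,150,226.
Pro-rata shares before constraints: Unit 4A 13,952.8129; Unit PH2 1,074.7080; Unit 3A 13,563.7053; Unit 5B 16,239.3599; Unit 2B 13,046.4139.
Cap binds for Unit 4A ($7,100.00), Unit 5B ($9,300.00); remaining pool $41,477.00 reallocated over remaining assessed value 1,506,876.
Redistributed shares: Unit PH2 1,610.1116 → $1,610.11; Unit 3A 20,320.9434 → $20,320.94; Unit 2B 19,545.945004 → $19,545.95.

Unit 4A: $7,100.00 | Unit PH2: $1,610.11 | Unit 3A: $20,320.94 | Unit 5B: $9,300.00 | Unit 2B: $19,545.95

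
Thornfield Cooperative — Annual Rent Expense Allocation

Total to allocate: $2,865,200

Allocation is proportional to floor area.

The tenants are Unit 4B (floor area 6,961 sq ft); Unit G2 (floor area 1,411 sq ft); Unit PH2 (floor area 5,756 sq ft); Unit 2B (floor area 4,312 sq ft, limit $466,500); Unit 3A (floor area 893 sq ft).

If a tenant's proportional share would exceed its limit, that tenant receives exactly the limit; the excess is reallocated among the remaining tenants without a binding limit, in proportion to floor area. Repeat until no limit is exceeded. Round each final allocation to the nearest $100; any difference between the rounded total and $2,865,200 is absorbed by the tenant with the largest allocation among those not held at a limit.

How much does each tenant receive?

Total floor area = 19,333.
Pro-rata shares before constraints: Unit 4B 1,031,637.99; Unit G2 209,113.81; Unit PH2 853,053.91; Unit 2B 639,049.42; Unit 3A 132,344.88.
Held at cap: Unit 2B ($466,500); residual $2,398,700 reallocated over remaining floor area 15,021.
Redistributed shares: Unit 4B 1,111,600.47 → $1,111,600; Unit G2 225,322.26 → $225,300; Unit PH2 919,174.30 → $919,200; Unit 3A 142,602.96 → $142,600.

Unit 4B: $1,111,600 | Unit G2: $225,300 | Unit PH2: $919,200 | Unit 2B: $466,500 | Unit 3A: $142,600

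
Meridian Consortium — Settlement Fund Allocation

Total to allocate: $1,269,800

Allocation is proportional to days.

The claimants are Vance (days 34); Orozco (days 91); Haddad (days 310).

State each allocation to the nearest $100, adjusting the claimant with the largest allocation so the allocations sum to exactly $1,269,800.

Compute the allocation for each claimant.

Days total: 435.
Raw shares: Vance 34/435 × $1,269,800 = 99,248.74; Orozco 91/435 × $1,269,800 = 265,636.32; Haddad 310/435 × $1,269,800 = 904,914.94.
After rounding ($100): Vance $99,200; Orozco $265,600; Haddad $904,900. Sum = $1,269,700.
Difference $1,269,800 − $1,269,700 = +$100 applied to largest allocation (Haddad): Haddad becomes $905,000.

Vance: $99,200 | Orozco: $265,600 | Haddad: $905,000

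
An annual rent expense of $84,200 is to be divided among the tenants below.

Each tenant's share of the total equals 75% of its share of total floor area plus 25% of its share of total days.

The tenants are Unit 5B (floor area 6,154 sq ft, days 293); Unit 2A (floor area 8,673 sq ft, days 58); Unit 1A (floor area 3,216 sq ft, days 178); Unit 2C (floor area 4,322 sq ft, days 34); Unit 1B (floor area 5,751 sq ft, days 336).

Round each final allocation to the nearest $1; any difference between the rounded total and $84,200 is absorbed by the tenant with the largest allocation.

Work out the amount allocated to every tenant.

Totals — floor area 28,116, days 899.
Composite weights (75% floor area + 25% days): Unit 5B 0.2456; Unit 2A 0.2475; Unit 1A 0.1353; Unit 2C 0.1247; Unit 1B 0.2468.
Raw shares: Unit 5B 20,682.77; Unit 2A 20,838.07; Unit 1A 11,391.16; Unit 2C 10,503.54; Unit 1B 20,784.45.
After rounding ($1): Unit 5B $20,683; Unit 2A $20,838; Unit 1A $11,391; Unit 2C $10,504; Unit 1B $20,784. Sum = $84,200.
Rounded total matches; no reconciliation needed.

Unit 5B: $20,683; Unit 2A: $20,838; Unit 1A: $11,391; Unit 2C: $10,504; Unit 1B: $20,784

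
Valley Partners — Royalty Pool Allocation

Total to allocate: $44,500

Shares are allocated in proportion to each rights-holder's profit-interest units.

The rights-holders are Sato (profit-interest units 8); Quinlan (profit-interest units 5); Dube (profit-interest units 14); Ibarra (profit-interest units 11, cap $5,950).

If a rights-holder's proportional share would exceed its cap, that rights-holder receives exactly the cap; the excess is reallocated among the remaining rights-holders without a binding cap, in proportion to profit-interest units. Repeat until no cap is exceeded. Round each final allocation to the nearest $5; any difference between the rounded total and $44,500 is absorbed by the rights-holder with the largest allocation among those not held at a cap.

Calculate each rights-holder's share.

Sato: $11,420 | Quinlan: $7,140 | Dube: $19,990 | Ibarra: $5,950

Profit-interest units total: 38.
Unconstrained shares: Sato 9,368.42; Quinlan 5,855.26; Dube 16,394.74; Ibarra 12,881.58.
Capped: Ibarra ($5,950); residual $38,550 reallocated over remaining profit-interest units 27.
Remaining shares: Sato 11,422.22 → $11,420; Quinlan 7,138.89 → $7,140; Dube 19,988.89 → $19,990.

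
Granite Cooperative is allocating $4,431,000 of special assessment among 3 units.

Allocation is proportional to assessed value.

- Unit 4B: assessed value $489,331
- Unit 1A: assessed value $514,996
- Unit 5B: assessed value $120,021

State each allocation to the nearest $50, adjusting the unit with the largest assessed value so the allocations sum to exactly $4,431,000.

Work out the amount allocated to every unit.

Combined assessed value = 489,331 + 514,996 + 120,021 = 1,124,348.
Proportional shares: Unit 4B 1,928,429.33; Unit 1A 2,029,573.83; Unit 5B 472,996.84.
Rounded to nearest $50: Unit 4B $1,928,450; Unit 1A $2,029,550; Unit 5B $473,000. Sum = $4,431,000.
Rounded total matches; no reconciliation needed.

Unit 4B: $1,928,450 | Unit 1A: $2,029,550 | Unit 5B: $473,000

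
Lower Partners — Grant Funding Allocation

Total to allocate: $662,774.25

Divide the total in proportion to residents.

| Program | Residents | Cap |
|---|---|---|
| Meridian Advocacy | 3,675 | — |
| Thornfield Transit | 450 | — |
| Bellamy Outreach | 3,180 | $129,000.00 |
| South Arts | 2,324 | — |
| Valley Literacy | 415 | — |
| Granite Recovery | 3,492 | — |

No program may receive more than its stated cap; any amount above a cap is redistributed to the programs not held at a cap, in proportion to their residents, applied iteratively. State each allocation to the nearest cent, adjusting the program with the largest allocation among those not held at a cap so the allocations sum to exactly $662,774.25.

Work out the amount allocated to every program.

Sum of residents: 13,536.
Pro-rata shares before constraints: Meridian Advocacy 179,942.0337; Thornfield Transit 22,033.7184; Bellamy Outreach 155,704.9435; South Arts 113,791.9147; Valley Literacy 20,319.9848; Granite Recovery 170,981.6549.
Held at cap: Bellamy Outreach ($129,000.00); remaining pool $533,774.25 reallocated over remaining residents 10,356.
Shares after redistribution: Meridian Advocacy 189,418.7301 → $189,418.73; Thornfield Transit 23,194.1302 → $23,194.13; South Arts 119,784.7969 → $119,784.80; Valley Literacy 21,390.1423 → $21,390.14; Granite Recovery 179,986.4505 → $179,986.45.

Meridian Advocacy: $189,418.73 | Thornfield Transit: $23,194.13 | Bellamy Outreach: $129,000.00 | South Arts: $119,784.80 | Valley Literacy: $21,390.14 | Granite Recovery: $179,986.45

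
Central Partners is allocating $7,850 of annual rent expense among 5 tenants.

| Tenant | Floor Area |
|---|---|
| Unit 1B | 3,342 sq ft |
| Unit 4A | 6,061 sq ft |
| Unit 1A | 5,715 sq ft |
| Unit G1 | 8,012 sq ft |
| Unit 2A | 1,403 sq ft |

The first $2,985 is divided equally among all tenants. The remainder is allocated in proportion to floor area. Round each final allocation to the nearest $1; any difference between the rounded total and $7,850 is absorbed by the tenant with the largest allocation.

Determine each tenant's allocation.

Unit 1B: $1,260; Unit 4A: $1,799; Unit 1A: $1,730; Unit G1: $2,186; Unit 2A: $875

$2,985 shared equally gives $597 per tenant.
Remainder $4,865 by floor area (total 24,533): Unit 1B 662.73 → $663; Unit 4A 1,201.92 → $1,202; Unit 1A 1,133.31 → $1,133; Unit G1 1,588.81 → $1,589; Unit 2A 278.22 → $278.
Totals: Unit 1B $597 + $663 = $1,260; Unit 4A $597 + $1,202 = $1,799; Unit 1A $597 + $1,133 = $1,730; Unit G1 $597 + $1,589 = $2,186; Unit 2A $597 + $278 = $875.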